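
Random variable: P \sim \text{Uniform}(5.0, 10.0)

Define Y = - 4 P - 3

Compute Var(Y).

For Y = aP + b: Var(Y) = a² * Var(P)
Var(P) = (10 - 5)^2/12 = 2.0833333
Var(Y) = (-4)² * 2.0833333 = 16 * 2.0833333 = 33.333333

33.333333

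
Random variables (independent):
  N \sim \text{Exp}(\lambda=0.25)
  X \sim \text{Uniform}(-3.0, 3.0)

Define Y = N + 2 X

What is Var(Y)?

For independent RVs: Var(aX + bY) = a²Var(X) + b²Var(Y)
Var(N) = 16
Var(X) = 3
Var(Y) = 1²*16 + 2²*3
= 1*16 + 4*3 = 28

28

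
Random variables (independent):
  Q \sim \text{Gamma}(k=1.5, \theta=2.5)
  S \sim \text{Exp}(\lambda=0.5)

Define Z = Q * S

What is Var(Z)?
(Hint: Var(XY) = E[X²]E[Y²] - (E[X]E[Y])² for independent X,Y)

Var(XY) = E[X²]E[Y²] - (E[X]E[Y])²
E[Q] = 3.75, Var(Q) = 9.375
E[S] = 2, Var(S) = 4
E[Q²] = 9.375 + 3.75² = 23.4375
E[S²] = 4 + 2² = 8
Var(Z) = 23.4375*8 - (3.75*2)²
= 187.5 - 56.25 = 131.25

131.25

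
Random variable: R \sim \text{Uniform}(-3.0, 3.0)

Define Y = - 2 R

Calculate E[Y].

For Y = -2R:
E[Y] = -2 * E[R]
E[R] = (-3 + 3)/2 = 0
E[Y] = -2 * 0 = 0

0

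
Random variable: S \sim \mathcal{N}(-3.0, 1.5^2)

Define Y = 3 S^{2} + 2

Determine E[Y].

E[Y] = 3*E[S²] + 2
E[S] = -3
E[S²] = Var(S) + (E[S])² = 2.25 + 9 = 11.25
E[Y] = 3*11.25 + 2 = 35.75

35.75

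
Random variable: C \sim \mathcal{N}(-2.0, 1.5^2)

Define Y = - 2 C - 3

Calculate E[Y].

For Y = -2C - 3:
E[Y] = -2 * E[C] - 3
E[C] = -2.0 = -2
E[Y] = -2 * (-2) - 3 = 1

1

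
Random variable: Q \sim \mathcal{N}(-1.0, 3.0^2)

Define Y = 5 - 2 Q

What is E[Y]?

For Y = -2Q + 5:
E[Y] = -2 * E[Q] + 5
E[Q] = -1.0 = -1
E[Y] = -2 * (-1) + 5 = 7

7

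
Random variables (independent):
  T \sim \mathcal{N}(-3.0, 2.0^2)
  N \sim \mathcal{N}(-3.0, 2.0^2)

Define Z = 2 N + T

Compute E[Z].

E[Z] = 1*E[T] + 2*E[N]
E[T] = -3
E[N] = -3
E[Z] = 1*(-3) + 2*(-3) = -9

-9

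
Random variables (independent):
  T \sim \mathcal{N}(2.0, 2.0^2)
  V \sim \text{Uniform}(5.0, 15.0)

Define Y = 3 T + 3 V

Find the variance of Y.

For independent RVs: Var(aX + bY) = a²Var(X) + b²Var(Y)
Var(T) = 4
Var(V) = 8.3333333
Var(Y) = 3²*4 + 3²*8.3333333
= 9*4 + 9*8.3333333 = 111

111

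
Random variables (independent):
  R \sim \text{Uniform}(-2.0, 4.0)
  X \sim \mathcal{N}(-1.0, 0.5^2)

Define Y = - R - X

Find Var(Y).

For independent RVs: Var(aX + bY) = a²Var(X) + b²Var(Y)
Var(R) = 3
Var(X) = 0.25
Var(Y) = (-1)²*3 + (-1)²*0.25
= 1*3 + 1*0.25 = 3.25

3.25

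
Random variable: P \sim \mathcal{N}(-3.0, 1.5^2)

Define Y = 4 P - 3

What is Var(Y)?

For Y = aP + b: Var(Y) = a² * Var(P)
Var(P) = 1.5^2 = 2.25
Var(Y) = 4² * 2.25 = 16 * 2.25 = 36

36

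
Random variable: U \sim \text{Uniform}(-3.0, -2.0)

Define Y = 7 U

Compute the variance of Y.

For Y = aU + b: Var(Y) = a² * Var(U)
Var(U) = (-2 + 3)^2/12 = 0.083333333
Var(Y) = 7² * 0.083333333 = 49 * 0.083333333 = 4.0833333

4.0833333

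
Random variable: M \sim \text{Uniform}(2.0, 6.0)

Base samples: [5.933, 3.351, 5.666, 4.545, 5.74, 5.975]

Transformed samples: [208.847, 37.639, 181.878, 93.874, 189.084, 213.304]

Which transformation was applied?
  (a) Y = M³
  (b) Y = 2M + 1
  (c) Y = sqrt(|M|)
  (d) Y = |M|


Checking option (a) Y = M³:
  M = 5.933 -> Y = 208.847 ✓
  M = 3.351 -> Y = 37.639 ✓
  M = 5.666 -> Y = 181.878 ✓
All samples match this transformation.

(a) M³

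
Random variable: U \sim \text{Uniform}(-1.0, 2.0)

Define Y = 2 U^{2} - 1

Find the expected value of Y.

E[Y] = 2*E[U²] - 1
E[U] = 0.5
E[U²] = Var(U) + (E[U])² = 0.75 + 0.25 = 1
E[Y] = 2*1 - 1 = 1

1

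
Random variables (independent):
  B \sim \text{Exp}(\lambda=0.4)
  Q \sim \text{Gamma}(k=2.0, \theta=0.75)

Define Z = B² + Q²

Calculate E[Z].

E[Z] = E[B²] + E[Q²]
E[B²] = Var(B) + E[B]² = 6.25 + 6.25 = 12.5
E[Q²] = Var(Q) + E[Q]² = 1.125 + 2.25 = 3.375
E[Z] = 12.5 + 3.375 = 15.875

15.875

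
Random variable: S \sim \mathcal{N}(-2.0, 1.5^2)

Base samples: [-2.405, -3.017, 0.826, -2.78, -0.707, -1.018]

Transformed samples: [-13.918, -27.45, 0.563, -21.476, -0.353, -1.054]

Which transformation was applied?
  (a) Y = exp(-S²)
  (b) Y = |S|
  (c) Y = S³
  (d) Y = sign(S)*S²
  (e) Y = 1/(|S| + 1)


Checking option (c) Y = S³:
  S = -2.405 -> Y = -13.918 ✓
  S = -3.017 -> Y = -27.45 ✓
  S = 0.826 -> Y = 0.563 ✓
All samples match this transformation.

(c) S³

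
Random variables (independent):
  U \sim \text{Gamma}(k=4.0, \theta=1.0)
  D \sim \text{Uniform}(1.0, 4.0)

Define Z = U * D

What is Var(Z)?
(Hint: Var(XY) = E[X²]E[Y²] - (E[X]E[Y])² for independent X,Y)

Var(XY) = E[X²]E[Y²] - (E[X]E[Y])²
E[U] = 4, Var(U) = 4
E[D] = 2.5, Var(D) = 0.75
E[U²] = 4 + 4² = 20
E[D²] = 0.75 + 2.5² = 7
Var(Z) = 20*7 - (4*2.5)²
= 140 - 100 = 40

40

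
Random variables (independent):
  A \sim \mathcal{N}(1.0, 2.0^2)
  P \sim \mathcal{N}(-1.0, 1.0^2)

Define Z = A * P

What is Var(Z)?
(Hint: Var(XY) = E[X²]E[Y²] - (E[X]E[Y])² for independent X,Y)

Var(XY) = E[X²]E[Y²] - (E[X]E[Y])²
E[A] = 1, Var(A) = 4
E[P] = -1, Var(P) = 1
E[A²] = 4 + 1² = 5
E[P²] = 1 + (-1)² = 2
Var(Z) = 5*2 - (1*(-1))²
= 10 - 1 = 9

9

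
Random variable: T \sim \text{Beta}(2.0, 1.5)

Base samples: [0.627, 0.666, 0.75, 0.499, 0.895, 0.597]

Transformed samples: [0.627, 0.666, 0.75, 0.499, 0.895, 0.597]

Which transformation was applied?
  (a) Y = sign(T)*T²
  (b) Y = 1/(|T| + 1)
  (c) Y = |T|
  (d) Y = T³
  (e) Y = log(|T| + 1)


Checking option (c) Y = |T|:
  T = 0.627 -> Y = 0.627 ✓
  T = 0.666 -> Y = 0.666 ✓
  T = 0.75 -> Y = 0.75 ✓
All samples match this transformation.

(c) |T|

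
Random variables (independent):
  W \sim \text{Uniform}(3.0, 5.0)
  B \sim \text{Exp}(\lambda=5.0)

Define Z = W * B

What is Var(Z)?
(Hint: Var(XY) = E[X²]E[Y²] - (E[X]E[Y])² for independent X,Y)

Var(XY) = E[X²]E[Y²] - (E[X]E[Y])²
E[W] = 4, Var(W) = 0.33333333
E[B] = 0.2, Var(B) = 0.04
E[W²] = 0.33333333 + 4² = 16.333333
E[B²] = 0.04 + 0.2² = 0.08
Var(Z) = 16.333333*0.08 - (4*0.2)²
= 1.3066667 - 0.64 = 0.66666667

0.66666667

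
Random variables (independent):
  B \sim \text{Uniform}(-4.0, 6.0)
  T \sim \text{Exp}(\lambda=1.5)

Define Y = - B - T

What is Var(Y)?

For independent RVs: Var(aX + bY) = a²Var(X) + b²Var(Y)
Var(B) = 8.3333333
Var(T) = 0.44444444
Var(Y) = (-1)²*8.3333333 + (-1)²*0.44444444
= 1*8.3333333 + 1*0.44444444 = 8.7777778

8.7777778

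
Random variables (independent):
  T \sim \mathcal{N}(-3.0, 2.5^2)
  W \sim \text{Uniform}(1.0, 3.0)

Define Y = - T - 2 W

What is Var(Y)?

For independent RVs: Var(aX + bY) = a²Var(X) + b²Var(Y)
Var(T) = 6.25
Var(W) = 0.33333333
Var(Y) = (-1)²*6.25 + (-2)²*0.33333333
= 1*6.25 + 4*0.33333333 = 7.5833333

7.5833333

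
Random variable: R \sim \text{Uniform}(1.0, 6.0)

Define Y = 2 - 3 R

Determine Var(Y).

For Y = aR + b: Var(Y) = a² * Var(R)
Var(R) = (6 - 1)^2/12 = 2.0833333
Var(Y) = (-3)² * 2.0833333 = 9 * 2.0833333 = 18.75

18.75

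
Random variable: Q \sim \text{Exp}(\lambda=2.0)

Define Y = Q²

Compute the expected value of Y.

Using E[X²] = Var(X) + (E[X])²:
E[Q] = 0.5
Var(Q) = 1/2.0^2 = 0.25
E[Q²] = 0.25 + 0.5² = 0.25 + 0.25 = 0.5

0.5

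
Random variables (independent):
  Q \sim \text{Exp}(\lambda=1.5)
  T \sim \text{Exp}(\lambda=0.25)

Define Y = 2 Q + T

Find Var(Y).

For independent RVs: Var(aX + bY) = a²Var(X) + b²Var(Y)
Var(Q) = 0.44444444
Var(T) = 16
Var(Y) = 2²*0.44444444 + 1²*16
= 4*0.44444444 + 1*16 = 17.777778

17.777778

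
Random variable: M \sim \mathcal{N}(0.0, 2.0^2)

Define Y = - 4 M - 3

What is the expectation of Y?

For Y = -4M - 3:
E[Y] = -4 * E[M] - 3
E[M] = 0.0 = 0
E[Y] = -4 * 0 - 3 = -3

-3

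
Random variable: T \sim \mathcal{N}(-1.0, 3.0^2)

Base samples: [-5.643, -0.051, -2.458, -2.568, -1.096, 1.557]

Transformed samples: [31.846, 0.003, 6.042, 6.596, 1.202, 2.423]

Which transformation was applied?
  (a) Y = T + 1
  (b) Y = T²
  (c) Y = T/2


Checking option (b) Y = T²:
  T = -5.643 -> Y = 31.846 ✓
  T = -0.051 -> Y = 0.003 ✓
  T = -2.458 -> Y = 6.042 ✓
All samples match this transformation.

(b) T²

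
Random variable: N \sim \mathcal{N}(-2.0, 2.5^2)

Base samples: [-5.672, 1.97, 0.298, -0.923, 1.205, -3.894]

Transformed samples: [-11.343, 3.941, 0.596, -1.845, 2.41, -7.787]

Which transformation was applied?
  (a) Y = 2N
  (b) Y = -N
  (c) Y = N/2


Checking option (a) Y = 2N:
  N = -5.672 -> Y = -11.343 ✓
  N = 1.97 -> Y = 3.941 ✓
  N = 0.298 -> Y = 0.596 ✓
All samples match this transformation.

(a) 2N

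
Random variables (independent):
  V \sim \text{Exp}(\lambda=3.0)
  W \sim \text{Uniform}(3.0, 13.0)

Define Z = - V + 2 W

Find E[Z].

E[Z] = -1*E[V] + 2*E[W]
E[V] = 0.33333333
E[W] = 8
E[Z] = -1*0.33333333 + 2*8 = 15.666667

15.666667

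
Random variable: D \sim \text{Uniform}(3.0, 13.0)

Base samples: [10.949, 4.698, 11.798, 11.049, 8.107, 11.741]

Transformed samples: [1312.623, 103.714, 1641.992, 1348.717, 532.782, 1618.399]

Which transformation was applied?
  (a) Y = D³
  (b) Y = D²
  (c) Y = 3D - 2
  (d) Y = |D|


Checking option (a) Y = D³:
  D = 10.949 -> Y = 1312.623 ✓
  D = 4.698 -> Y = 103.714 ✓
  D = 11.798 -> Y = 1641.992 ✓
All samples match this transformation.

(a) D³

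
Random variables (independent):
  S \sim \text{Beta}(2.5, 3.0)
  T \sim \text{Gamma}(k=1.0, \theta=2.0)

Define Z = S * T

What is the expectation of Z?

For independent RVs: E[XY] = E[X]*E[Y]
E[S] = 0.45454545
E[T] = 2
E[Z] = 0.45454545 * 2 = 0.90909091

0.90909091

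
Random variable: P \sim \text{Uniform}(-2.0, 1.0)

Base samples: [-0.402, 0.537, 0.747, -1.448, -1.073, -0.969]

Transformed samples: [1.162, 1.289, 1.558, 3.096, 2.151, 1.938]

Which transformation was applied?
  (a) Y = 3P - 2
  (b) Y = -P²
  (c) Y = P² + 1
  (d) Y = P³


Checking option (c) Y = P² + 1:
  P = -0.402 -> Y = 1.162 ✓
  P = 0.537 -> Y = 1.289 ✓
  P = 0.747 -> Y = 1.558 ✓
All samples match this transformation.

(c) P² + 1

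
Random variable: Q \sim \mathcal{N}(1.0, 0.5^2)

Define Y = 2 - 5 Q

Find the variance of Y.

For Y = aQ + b: Var(Y) = a² * Var(Q)
Var(Q) = 0.5^2 = 0.25
Var(Y) = (-5)² * 0.25 = 25 * 0.25 = 6.25

6.25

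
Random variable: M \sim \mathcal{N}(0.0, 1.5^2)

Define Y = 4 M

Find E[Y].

For Y = 4M:
E[Y] = 4 * E[M]
E[M] = 0.0 = 0
E[Y] = 4 * 0 = 0

0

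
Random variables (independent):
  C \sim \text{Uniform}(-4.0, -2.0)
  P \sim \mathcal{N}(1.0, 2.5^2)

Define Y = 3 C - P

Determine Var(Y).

For independent RVs: Var(aX + bY) = a²Var(X) + b²Var(Y)
Var(C) = 0.33333333
Var(P) = 6.25
Var(Y) = 3²*0.33333333 + (-1)²*6.25
= 9*0.33333333 + 1*6.25 = 9.25

9.25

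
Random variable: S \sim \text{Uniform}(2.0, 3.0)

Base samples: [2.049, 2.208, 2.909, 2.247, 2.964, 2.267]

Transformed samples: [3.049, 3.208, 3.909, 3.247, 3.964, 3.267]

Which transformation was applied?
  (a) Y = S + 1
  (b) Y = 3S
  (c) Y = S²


Checking option (a) Y = S + 1:
  S = 2.049 -> Y = 3.049 ✓
  S = 2.208 -> Y = 3.208 ✓
  S = 2.909 -> Y = 3.909 ✓
All samples match this transformation.

(a) S + 1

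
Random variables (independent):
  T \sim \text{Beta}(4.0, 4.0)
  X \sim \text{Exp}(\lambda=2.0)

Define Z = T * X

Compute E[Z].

For independent RVs: E[XY] = E[X]*E[Y]
E[T] = 0.5
E[X] = 0.5
E[Z] = 0.5 * 0.5 = 0.25

0.25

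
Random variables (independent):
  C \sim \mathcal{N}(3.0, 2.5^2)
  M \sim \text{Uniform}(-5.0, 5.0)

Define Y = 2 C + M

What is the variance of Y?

For independent RVs: Var(aX + bY) = a²Var(X) + b²Var(Y)
Var(C) = 6.25
Var(M) = 8.3333333
Var(Y) = 2²*6.25 + 1²*8.3333333
= 4*6.25 + 1*8.3333333 = 33.333333

33.333333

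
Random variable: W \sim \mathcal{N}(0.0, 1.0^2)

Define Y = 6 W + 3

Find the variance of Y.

For Y = aW + b: Var(Y) = a² * Var(W)
Var(W) = 1.0^2 = 1
Var(Y) = 6² * 1 = 36 * 1 = 36

36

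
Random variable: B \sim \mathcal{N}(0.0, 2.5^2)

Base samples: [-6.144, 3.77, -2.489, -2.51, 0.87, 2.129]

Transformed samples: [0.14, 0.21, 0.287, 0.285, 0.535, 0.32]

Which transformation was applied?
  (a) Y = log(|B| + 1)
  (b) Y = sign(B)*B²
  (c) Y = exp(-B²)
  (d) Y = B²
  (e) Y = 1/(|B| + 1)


Checking option (e) Y = 1/(|B| + 1):
  B = -6.144 -> Y = 0.14 ✓
  B = 3.77 -> Y = 0.21 ✓
  B = -2.489 -> Y = 0.287 ✓
All samples match this transformation.

(e) 1/(|B| + 1)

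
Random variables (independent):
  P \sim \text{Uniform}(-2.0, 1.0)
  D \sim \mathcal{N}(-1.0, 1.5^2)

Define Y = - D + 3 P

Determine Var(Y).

For independent RVs: Var(aX + bY) = a²Var(X) + b²Var(Y)
Var(P) = 0.75
Var(D) = 2.25
Var(Y) = 3²*0.75 + (-1)²*2.25
= 9*0.75 + 1*2.25 = 9

9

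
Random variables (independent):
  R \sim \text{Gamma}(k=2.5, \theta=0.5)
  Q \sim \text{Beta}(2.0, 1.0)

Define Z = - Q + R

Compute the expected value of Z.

E[Z] = 1*E[R] - 1*E[Q]
E[R] = 1.25
E[Q] = 0.66666667
E[Z] = 1*1.25 - 1*0.66666667 = 0.58333333

0.58333333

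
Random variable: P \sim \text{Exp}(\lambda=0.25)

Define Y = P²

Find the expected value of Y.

Using E[X²] = Var(X) + (E[X])²:
E[P] = 4
Var(P) = 1/0.25^2 = 16
E[P²] = 16 + 4² = 16 + 16 = 32

32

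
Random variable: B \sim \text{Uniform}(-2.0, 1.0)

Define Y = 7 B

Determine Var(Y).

For Y = aB + b: Var(Y) = a² * Var(B)
Var(B) = (1 + 2)^2/12 = 0.75
Var(Y) = 7² * 0.75 = 49 * 0.75 = 36.75

36.75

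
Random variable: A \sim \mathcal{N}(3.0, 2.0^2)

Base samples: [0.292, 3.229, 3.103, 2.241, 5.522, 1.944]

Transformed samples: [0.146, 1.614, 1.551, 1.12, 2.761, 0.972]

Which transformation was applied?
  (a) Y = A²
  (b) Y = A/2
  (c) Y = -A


Checking option (b) Y = A/2:
  A = 0.292 -> Y = 0.146 ✓
  A = 3.229 -> Y = 1.614 ✓
  A = 3.103 -> Y = 1.551 ✓
All samples match this transformation.

(b) A/2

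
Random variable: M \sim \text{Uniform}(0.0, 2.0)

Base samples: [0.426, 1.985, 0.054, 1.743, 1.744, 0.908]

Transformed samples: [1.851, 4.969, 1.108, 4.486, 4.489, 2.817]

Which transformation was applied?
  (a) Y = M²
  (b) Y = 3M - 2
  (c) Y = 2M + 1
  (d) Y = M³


Checking option (c) Y = 2M + 1:
  M = 0.426 -> Y = 1.851 ✓
  M = 1.985 -> Y = 4.969 ✓
  M = 0.054 -> Y = 1.108 ✓
All samples match this transformation.

(c) 2M + 1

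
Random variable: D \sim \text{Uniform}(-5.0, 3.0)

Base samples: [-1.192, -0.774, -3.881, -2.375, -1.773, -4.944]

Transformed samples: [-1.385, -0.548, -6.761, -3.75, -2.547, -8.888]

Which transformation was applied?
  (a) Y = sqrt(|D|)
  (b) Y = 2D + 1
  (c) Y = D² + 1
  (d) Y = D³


Checking option (b) Y = 2D + 1:
  D = -1.192 -> Y = -1.385 ✓
  D = -0.774 -> Y = -0.548 ✓
  D = -3.881 -> Y = -6.761 ✓
All samples match this transformation.

(b) 2D + 1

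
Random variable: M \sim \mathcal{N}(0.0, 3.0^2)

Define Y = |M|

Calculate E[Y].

For X ~ N(0, 3.0²), E[|X|] = sigma * sqrt(2/pi)
= 3.0 * sqrt(2/pi) = 2.3936537

2.3936537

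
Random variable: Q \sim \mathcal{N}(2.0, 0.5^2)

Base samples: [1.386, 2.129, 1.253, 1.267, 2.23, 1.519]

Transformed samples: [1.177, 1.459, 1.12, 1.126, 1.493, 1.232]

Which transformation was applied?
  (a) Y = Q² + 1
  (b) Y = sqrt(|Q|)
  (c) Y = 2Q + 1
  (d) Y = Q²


Checking option (b) Y = sqrt(|Q|):
  Q = 1.386 -> Y = 1.177 ✓
  Q = 2.129 -> Y = 1.459 ✓
  Q = 1.253 -> Y = 1.12 ✓
All samples match this transformation.

(b) sqrt(|Q|)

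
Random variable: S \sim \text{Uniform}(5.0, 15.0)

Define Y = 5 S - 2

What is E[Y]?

For Y = 5S - 2:
E[Y] = 5 * E[S] - 2
E[S] = (5 + 15)/2 = 10
E[Y] = 5 * 10 - 2 = 48

48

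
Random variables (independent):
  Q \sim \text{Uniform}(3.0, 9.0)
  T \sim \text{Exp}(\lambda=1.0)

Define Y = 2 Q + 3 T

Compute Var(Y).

For independent RVs: Var(aX + bY) = a²Var(X) + b²Var(Y)
Var(Q) = 3
Var(T) = 1
Var(Y) = 2²*3 + 3²*1
= 4*3 + 9*1 = 21

21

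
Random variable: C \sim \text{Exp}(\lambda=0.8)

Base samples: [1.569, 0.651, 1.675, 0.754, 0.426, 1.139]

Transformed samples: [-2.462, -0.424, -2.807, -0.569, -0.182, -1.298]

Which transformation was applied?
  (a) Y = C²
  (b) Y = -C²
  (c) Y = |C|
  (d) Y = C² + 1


Checking option (b) Y = -C²:
  C = 1.569 -> Y = -2.462 ✓
  C = 0.651 -> Y = -0.424 ✓
  C = 1.675 -> Y = -2.807 ✓
All samples match this transformation.

(b) -C²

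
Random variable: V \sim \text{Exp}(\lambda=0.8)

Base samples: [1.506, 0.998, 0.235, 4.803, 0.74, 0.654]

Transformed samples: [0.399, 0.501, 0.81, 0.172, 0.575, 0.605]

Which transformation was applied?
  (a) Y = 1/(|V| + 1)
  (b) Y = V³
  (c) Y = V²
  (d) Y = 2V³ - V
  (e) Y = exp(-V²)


Checking option (a) Y = 1/(|V| + 1):
  V = 1.506 -> Y = 0.399 ✓
  V = 0.998 -> Y = 0.501 ✓
  V = 0.235 -> Y = 0.81 ✓
All samples match this transformation.

(a) 1/(|V| + 1)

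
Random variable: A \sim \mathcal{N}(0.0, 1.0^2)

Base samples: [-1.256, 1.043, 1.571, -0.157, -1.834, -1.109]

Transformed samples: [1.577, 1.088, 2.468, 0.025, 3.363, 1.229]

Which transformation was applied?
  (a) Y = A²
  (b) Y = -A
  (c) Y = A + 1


Checking option (a) Y = A²:
  A = -1.256 -> Y = 1.577 ✓
  A = 1.043 -> Y = 1.088 ✓
  A = 1.571 -> Y = 2.468 ✓
All samples match this transformation.

(a) A²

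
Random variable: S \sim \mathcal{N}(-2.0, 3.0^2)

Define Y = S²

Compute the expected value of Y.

Using E[X²] = Var(X) + (E[X])²:
E[S] = -2
Var(S) = 3.0^2 = 9
E[S²] = 9 + (-2)² = 9 + 4 = 13

13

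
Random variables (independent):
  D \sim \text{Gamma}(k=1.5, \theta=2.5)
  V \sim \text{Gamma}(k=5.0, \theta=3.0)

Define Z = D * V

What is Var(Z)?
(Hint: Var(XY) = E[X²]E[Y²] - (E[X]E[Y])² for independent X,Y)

Var(XY) = E[X²]E[Y²] - (E[X]E[Y])²
E[D] = 3.75, Var(D) = 9.375
E[V] = 15, Var(V) = 45
E[D²] = 9.375 + 3.75² = 23.4375
E[V²] = 45 + 15² = 270
Var(Z) = 23.4375*270 - (3.75*15)²
= 6328.125 - 3164.0625 = 3164.0625

3164.0625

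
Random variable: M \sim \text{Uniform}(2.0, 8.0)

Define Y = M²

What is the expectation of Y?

Using E[X²] = Var(X) + (E[X])²:
E[M] = 5
Var(M) = (8 - 2)^2/12 = 3
E[M²] = 3 + 5² = 3 + 25 = 28

28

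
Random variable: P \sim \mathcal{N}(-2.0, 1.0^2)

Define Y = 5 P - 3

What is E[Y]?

For Y = 5P - 3:
E[Y] = 5 * E[P] - 3
E[P] = -2.0 = -2
E[Y] = 5 * (-2) - 3 = -13

-13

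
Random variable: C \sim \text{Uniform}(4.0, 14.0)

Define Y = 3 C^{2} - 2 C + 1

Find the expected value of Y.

E[Y] = 3*E[C²] - 2*E[C] + 1
E[C] = 9
E[C²] = Var(C) + (E[C])² = 8.3333333 + 81 = 89.333333
E[Y] = 3*89.333333 - 2*9 + 1 = 251

251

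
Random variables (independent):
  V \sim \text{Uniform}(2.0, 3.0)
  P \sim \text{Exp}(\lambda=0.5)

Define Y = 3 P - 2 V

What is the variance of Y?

For independent RVs: Var(aX + bY) = a²Var(X) + b²Var(Y)
Var(V) = 0.083333333
Var(P) = 4
Var(Y) = (-2)²*0.083333333 + 3²*4
= 4*0.083333333 + 9*4 = 36.333333

36.333333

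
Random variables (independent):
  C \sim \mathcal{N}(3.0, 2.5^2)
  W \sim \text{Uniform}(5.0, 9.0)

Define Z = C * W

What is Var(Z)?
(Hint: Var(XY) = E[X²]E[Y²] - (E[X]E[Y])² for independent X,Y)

Var(XY) = E[X²]E[Y²] - (E[X]E[Y])²
E[C] = 3, Var(C) = 6.25
E[W] = 7, Var(W) = 1.3333333
E[C²] = 6.25 + 3² = 15.25
E[W²] = 1.3333333 + 7² = 50.333333
Var(Z) = 15.25*50.333333 - (3*7)²
= 767.58333 - 441 = 326.58333

326.58333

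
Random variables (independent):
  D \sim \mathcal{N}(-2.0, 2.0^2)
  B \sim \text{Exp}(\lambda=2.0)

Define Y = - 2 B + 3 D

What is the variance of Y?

For independent RVs: Var(aX + bY) = a²Var(X) + b²Var(Y)
Var(D) = 4
Var(B) = 0.25
Var(Y) = 3²*4 + (-2)²*0.25
= 9*4 + 4*0.25 = 37

37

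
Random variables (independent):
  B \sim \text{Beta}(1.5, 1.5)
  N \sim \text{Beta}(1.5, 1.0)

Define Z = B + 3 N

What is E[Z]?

E[Z] = 1*E[B] + 3*E[N]
E[B] = 0.5
E[N] = 0.6
E[Z] = 1*0.5 + 3*0.6 = 2.3

2.3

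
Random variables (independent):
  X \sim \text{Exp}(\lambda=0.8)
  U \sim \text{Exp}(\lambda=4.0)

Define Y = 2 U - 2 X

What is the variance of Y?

For independent RVs: Var(aX + bY) = a²Var(X) + b²Var(Y)
Var(X) = 1.5625
Var(U) = 0.0625
Var(Y) = (-2)²*1.5625 + 2²*0.0625
= 4*1.5625 + 4*0.0625 = 6.5

6.5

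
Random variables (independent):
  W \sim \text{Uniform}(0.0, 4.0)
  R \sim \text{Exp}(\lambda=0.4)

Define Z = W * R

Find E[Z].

For independent RVs: E[XY] = E[X]*E[Y]
E[W] = 2
E[R] = 2.5
E[Z] = 2 * 2.5 = 5

5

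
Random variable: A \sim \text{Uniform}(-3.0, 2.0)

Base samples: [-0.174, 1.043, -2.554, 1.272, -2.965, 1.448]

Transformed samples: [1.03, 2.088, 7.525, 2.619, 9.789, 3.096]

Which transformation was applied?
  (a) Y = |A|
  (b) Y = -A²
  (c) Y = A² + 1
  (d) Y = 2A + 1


Checking option (c) Y = A² + 1:
  A = -0.174 -> Y = 1.03 ✓
  A = 1.043 -> Y = 2.088 ✓
  A = -2.554 -> Y = 7.525 ✓
All samples match this transformation.

(c) A² + 1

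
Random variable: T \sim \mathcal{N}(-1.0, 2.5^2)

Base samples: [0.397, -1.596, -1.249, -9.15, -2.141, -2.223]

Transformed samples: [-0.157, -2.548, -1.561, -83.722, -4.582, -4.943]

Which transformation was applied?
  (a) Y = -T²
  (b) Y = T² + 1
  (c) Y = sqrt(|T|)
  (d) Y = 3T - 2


Checking option (a) Y = -T²:
  T = 0.397 -> Y = -0.157 ✓
  T = -1.596 -> Y = -2.548 ✓
  T = -1.249 -> Y = -1.561 ✓
All samples match this transformation.

(a) -T²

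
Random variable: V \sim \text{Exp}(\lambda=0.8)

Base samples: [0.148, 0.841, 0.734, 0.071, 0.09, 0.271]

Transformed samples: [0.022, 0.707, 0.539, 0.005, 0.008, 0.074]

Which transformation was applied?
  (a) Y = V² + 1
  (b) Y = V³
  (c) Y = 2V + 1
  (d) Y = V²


Checking option (d) Y = V²:
  V = 0.148 -> Y = 0.022 ✓
  V = 0.841 -> Y = 0.707 ✓
  V = 0.734 -> Y = 0.539 ✓
All samples match this transformation.

(d) V²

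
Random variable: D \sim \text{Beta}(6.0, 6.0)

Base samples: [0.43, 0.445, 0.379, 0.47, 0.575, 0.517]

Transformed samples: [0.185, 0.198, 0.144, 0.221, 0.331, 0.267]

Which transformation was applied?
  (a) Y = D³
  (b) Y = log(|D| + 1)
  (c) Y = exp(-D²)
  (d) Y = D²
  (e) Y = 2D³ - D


Checking option (d) Y = D²:
  D = 0.43 -> Y = 0.185 ✓
  D = 0.445 -> Y = 0.198 ✓
  D = 0.379 -> Y = 0.144 ✓
All samples match this transformation.

(d) D²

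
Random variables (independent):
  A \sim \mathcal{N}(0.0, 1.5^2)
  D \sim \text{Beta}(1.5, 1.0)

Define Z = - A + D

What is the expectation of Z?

E[Z] = -1*E[A] + 1*E[D]
E[A] = 0
E[D] = 0.6
E[Z] = -1*0 + 1*0.6 = 0.6

0.6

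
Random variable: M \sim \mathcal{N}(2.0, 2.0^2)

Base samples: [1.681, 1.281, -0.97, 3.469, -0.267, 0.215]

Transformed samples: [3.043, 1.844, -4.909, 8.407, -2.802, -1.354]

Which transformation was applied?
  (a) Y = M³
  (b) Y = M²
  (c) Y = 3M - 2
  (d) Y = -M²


Checking option (c) Y = 3M - 2:
  M = 1.681 -> Y = 3.043 ✓
  M = 1.281 -> Y = 1.844 ✓
  M = -0.97 -> Y = -4.909 ✓
All samples match this transformation.

(c) 3M - 2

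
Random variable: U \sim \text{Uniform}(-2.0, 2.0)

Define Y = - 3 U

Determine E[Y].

For Y = -3U:
E[Y] = -3 * E[U]
E[U] = (-2 + 2)/2 = 0
E[Y] = -3 * 0 = 0

0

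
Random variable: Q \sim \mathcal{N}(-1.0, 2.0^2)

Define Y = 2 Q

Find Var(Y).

For Y = aQ + b: Var(Y) = a² * Var(Q)
Var(Q) = 2.0^2 = 4
Var(Y) = 2² * 4 = 4 * 4 = 16

16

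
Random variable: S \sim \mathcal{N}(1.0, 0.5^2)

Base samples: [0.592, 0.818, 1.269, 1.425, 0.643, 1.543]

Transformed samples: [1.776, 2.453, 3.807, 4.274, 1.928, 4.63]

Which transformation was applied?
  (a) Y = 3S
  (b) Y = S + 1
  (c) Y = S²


Checking option (a) Y = 3S:
  S = 0.592 -> Y = 1.776 ✓
  S = 0.818 -> Y = 2.453 ✓
  S = 1.269 -> Y = 3.807 ✓
All samples match this transformation.

(a) 3S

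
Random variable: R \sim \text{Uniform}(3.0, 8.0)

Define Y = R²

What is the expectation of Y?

E[R²] = Var(R) + (E[R])² = 2.0833333 + 30.25 = 32.333333

32.333333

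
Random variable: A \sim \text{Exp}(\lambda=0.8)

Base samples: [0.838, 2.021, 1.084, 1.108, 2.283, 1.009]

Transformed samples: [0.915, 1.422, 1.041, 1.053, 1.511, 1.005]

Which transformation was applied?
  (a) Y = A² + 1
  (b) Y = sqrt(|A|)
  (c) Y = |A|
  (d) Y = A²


Checking option (b) Y = sqrt(|A|):
  A = 0.838 -> Y = 0.915 ✓
  A = 2.021 -> Y = 1.422 ✓
  A = 1.084 -> Y = 1.041 ✓
All samples match this transformation.

(b) sqrt(|A|)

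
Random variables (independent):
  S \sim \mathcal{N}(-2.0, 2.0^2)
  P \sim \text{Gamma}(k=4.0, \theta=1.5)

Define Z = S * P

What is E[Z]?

For independent RVs: E[XY] = E[X]*E[Y]
E[S] = -2
E[P] = 6
E[Z] = -2 * 6 = -12

-12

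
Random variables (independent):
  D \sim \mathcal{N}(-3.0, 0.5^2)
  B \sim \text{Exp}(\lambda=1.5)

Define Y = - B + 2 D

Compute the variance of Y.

For independent RVs: Var(aX + bY) = a²Var(X) + b²Var(Y)
Var(D) = 0.25
Var(B) = 0.44444444
Var(Y) = 2²*0.25 + (-1)²*0.44444444
= 4*0.25 + 1*0.44444444 = 1.4444444

1.4444444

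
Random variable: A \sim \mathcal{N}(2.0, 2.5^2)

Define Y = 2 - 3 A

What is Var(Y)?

For Y = aA + b: Var(Y) = a² * Var(A)
Var(A) = 2.5^2 = 6.25
Var(Y) = (-3)² * 6.25 = 9 * 6.25 = 56.25

56.25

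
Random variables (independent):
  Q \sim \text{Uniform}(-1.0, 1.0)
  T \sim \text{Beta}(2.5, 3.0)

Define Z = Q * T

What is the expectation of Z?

For independent RVs: E[XY] = E[X]*E[Y]
E[Q] = 0
E[T] = 0.45454545
E[Z] = 0 * 0.45454545 = 0

0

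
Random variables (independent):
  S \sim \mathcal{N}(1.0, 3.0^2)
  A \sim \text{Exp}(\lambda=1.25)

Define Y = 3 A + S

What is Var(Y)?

For independent RVs: Var(aX + bY) = a²Var(X) + b²Var(Y)
Var(S) = 9
Var(A) = 0.64
Var(Y) = 1²*9 + 3²*0.64
= 1*9 + 9*0.64 = 14.76

14.76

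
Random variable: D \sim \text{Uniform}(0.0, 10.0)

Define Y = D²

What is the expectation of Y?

Using E[X²] = Var(X) + (E[X])²:
E[D] = 5
Var(D) = (10 - 0)^2/12 = 8.3333333
E[D²] = 8.3333333 + 5² = 8.3333333 + 25 = 33.333333

33.333333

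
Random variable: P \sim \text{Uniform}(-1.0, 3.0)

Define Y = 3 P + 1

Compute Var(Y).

For Y = aP + b: Var(Y) = a² * Var(P)
Var(P) = (3 + 1)^2/12 = 1.3333333
Var(Y) = 3² * 1.3333333 = 9 * 1.3333333 = 12

12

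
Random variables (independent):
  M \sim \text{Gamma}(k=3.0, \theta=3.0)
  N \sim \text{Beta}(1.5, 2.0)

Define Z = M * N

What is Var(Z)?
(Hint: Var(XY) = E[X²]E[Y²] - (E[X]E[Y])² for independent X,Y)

Var(XY) = E[X²]E[Y²] - (E[X]E[Y])²
E[M] = 9, Var(M) = 27
E[N] = 0.42857143, Var(N) = 0.054421769
E[M²] = 27 + 9² = 108
E[N²] = 0.054421769 + 0.42857143² = 0.23809524
Var(Z) = 108*0.23809524 - (9*0.42857143)²
= 25.714286 - 14.877551 = 10.836735

10.836735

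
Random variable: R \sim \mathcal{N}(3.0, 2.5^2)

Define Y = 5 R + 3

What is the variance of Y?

For Y = aR + b: Var(Y) = a² * Var(R)
Var(R) = 2.5^2 = 6.25
Var(Y) = 5² * 6.25 = 25 * 6.25 = 156.25

156.25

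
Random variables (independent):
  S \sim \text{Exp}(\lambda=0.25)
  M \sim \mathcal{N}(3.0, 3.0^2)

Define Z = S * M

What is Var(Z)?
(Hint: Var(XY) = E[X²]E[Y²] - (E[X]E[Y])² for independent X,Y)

Var(XY) = E[X²]E[Y²] - (E[X]E[Y])²
E[S] = 4, Var(S) = 16
E[M] = 3, Var(M) = 9
E[S²] = 16 + 4² = 32
E[M²] = 9 + 3² = 18
Var(Z) = 32*18 - (4*3)²
= 576 - 144 = 432

432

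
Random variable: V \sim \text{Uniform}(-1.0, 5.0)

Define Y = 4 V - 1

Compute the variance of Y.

For Y = aV + b: Var(Y) = a² * Var(V)
Var(V) = (5 + 1)^2/12 = 3
Var(Y) = 4² * 3 = 16 * 3 = 48

48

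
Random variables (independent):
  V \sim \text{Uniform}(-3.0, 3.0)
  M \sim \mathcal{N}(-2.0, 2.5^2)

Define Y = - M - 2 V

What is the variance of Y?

For independent RVs: Var(aX + bY) = a²Var(X) + b²Var(Y)
Var(V) = 3
Var(M) = 6.25
Var(Y) = (-2)²*3 + (-1)²*6.25
= 4*3 + 1*6.25 = 18.25

18.25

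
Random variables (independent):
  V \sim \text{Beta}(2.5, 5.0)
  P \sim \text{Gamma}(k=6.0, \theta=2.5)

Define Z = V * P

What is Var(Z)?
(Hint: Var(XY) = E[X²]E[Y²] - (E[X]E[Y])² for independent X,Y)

Var(XY) = E[X²]E[Y²] - (E[X]E[Y])²
E[V] = 0.33333333, Var(V) = 0.026143791
E[P] = 15, Var(P) = 37.5
E[V²] = 0.026143791 + 0.33333333² = 0.1372549
E[P²] = 37.5 + 15² = 262.5
Var(Z) = 0.1372549*262.5 - (0.33333333*15)²
= 36.029412 - 25 = 11.029412

11.029412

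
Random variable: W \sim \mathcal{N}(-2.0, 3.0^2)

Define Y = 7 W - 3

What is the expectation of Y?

For Y = 7W - 3:
E[Y] = 7 * E[W] - 3
E[W] = -2.0 = -2
E[Y] = 7 * (-2) - 3 = -17

-17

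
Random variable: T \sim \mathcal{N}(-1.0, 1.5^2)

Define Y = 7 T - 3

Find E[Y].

For Y = 7T - 3:
E[Y] = 7 * E[T] - 3
E[T] = -1.0 = -1
E[Y] = 7 * (-1) - 3 = -10

-10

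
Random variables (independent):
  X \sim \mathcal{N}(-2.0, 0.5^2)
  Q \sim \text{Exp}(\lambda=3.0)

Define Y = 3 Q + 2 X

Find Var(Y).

For independent RVs: Var(aX + bY) = a²Var(X) + b²Var(Y)
Var(X) = 0.25
Var(Q) = 0.11111111
Var(Y) = 2²*0.25 + 3²*0.11111111
= 4*0.25 + 9*0.11111111 = 2

2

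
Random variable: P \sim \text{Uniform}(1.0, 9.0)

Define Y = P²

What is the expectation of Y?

E[P²] = Var(P) + (E[P])² = 5.3333333 + 25 = 30.333333

30.333333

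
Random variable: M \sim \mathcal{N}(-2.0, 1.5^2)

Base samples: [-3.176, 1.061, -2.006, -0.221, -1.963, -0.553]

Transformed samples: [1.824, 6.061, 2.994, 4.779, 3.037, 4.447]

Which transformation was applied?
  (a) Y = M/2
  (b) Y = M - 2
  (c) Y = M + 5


Checking option (c) Y = M + 5:
  M = -3.176 -> Y = 1.824 ✓
  M = 1.061 -> Y = 6.061 ✓
  M = -2.006 -> Y = 2.994 ✓
All samples match this transformation.

(c) M + 5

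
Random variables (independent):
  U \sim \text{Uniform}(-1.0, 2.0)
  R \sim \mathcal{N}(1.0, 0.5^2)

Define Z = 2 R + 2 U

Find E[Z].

E[Z] = 2*E[U] + 2*E[R]
E[U] = 0.5
E[R] = 1
E[Z] = 2*0.5 + 2*1 = 3

3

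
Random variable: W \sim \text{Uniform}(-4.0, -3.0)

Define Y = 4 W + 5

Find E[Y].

For Y = 4W + 5:
E[Y] = 4 * E[W] + 5
E[W] = (-4 - 3)/2 = -3.5
E[Y] = 4 * (-3.5) + 5 = -9

-9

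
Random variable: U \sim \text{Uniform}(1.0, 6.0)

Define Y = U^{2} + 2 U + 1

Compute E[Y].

E[Y] = 1*E[U²] + 2*E[U] + 1
E[U] = 3.5
E[U²] = Var(U) + (E[U])² = 2.0833333 + 12.25 = 14.333333
E[Y] = 1*14.333333 + 2*3.5 + 1 = 22.333333

22.333333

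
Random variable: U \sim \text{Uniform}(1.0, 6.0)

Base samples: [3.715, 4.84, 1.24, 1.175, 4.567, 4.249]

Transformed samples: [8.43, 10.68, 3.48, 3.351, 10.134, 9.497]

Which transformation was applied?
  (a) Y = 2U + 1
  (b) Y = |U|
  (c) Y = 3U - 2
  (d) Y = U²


Checking option (a) Y = 2U + 1:
  U = 3.715 -> Y = 8.43 ✓
  U = 4.84 -> Y = 10.68 ✓
  U = 1.24 -> Y = 3.48 ✓
All samples match this transformation.

(a) 2U + 1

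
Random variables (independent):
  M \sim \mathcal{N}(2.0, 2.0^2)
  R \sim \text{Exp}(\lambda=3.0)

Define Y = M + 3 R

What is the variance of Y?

For independent RVs: Var(aX + bY) = a²Var(X) + b²Var(Y)
Var(M) = 4
Var(R) = 0.11111111
Var(Y) = 1²*4 + 3²*0.11111111
= 1*4 + 9*0.11111111 = 5

5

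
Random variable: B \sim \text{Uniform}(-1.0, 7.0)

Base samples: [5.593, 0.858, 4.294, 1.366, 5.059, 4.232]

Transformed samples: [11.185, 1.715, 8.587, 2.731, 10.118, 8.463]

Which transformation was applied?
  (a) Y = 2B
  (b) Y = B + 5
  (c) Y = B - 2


Checking option (a) Y = 2B:
  B = 5.593 -> Y = 11.185 ✓
  B = 0.858 -> Y = 1.715 ✓
  B = 4.294 -> Y = 8.587 ✓
All samples match this transformation.

(a) 2B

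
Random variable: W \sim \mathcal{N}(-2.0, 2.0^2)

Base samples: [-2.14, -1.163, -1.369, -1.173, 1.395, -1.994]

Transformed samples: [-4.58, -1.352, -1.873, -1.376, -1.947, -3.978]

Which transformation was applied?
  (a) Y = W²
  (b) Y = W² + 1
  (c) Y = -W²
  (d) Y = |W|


Checking option (c) Y = -W²:
  W = -2.14 -> Y = -4.58 ✓
  W = -1.163 -> Y = -1.352 ✓
  W = -1.369 -> Y = -1.873 ✓
All samples match this transformation.

(c) -W²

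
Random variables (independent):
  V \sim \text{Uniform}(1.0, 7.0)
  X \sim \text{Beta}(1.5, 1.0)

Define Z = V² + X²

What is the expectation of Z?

E[Z] = E[V²] + E[X²]
E[V²] = Var(V) + E[V]² = 3 + 16 = 19
E[X²] = Var(X) + E[X]² = 0.068571429 + 0.36 = 0.42857143
E[Z] = 19 + 0.42857143 = 19.428571

19.428571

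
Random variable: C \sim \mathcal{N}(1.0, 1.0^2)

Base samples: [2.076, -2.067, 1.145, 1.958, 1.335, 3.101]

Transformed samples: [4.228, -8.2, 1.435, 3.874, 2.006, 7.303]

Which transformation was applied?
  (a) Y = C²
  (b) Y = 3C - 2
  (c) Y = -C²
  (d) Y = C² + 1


Checking option (b) Y = 3C - 2:
  C = 2.076 -> Y = 4.228 ✓
  C = -2.067 -> Y = -8.2 ✓
  C = 1.145 -> Y = 1.435 ✓
All samples match this transformation.

(b) 3C - 2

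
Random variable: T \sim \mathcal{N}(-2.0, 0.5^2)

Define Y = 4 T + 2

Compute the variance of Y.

For Y = aT + b: Var(Y) = a² * Var(T)
Var(T) = 0.5^2 = 0.25
Var(Y) = 4² * 0.25 = 16 * 0.25 = 4

4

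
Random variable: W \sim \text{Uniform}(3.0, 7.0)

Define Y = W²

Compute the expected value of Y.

Using E[X²] = Var(X) + (E[X])²:
E[W] = 5
Var(W) = (7 - 3)^2/12 = 1.3333333
E[W²] = 1.3333333 + 5² = 1.3333333 + 25 = 26.333333

26.333333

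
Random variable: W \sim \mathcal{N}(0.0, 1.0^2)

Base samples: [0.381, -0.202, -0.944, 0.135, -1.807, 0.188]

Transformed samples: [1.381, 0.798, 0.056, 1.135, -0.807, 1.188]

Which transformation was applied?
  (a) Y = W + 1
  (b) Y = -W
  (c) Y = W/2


Checking option (a) Y = W + 1:
  W = 0.381 -> Y = 1.381 ✓
  W = -0.202 -> Y = 0.798 ✓
  W = -0.944 -> Y = 0.056 ✓
All samples match this transformation.

(a) W + 1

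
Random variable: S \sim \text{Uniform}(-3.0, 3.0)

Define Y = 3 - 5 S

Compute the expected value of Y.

For Y = -5S + 3:
E[Y] = -5 * E[S] + 3
E[S] = (-3 + 3)/2 = 0
E[Y] = -5 * 0 + 3 = 3

3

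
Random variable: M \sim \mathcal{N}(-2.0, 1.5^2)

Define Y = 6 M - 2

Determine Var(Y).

For Y = aM + b: Var(Y) = a² * Var(M)
Var(M) = 1.5^2 = 2.25
Var(Y) = 6² * 2.25 = 36 * 2.25 = 81

81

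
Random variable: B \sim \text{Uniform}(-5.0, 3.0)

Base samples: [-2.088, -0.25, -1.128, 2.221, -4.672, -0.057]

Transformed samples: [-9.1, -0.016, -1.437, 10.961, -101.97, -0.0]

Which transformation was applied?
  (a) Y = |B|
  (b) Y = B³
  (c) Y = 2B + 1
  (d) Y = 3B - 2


Checking option (b) Y = B³:
  B = -2.088 -> Y = -9.1 ✓
  B = -0.25 -> Y = -0.016 ✓
  B = -1.128 -> Y = -1.437 ✓
All samples match this transformation.

(b) B³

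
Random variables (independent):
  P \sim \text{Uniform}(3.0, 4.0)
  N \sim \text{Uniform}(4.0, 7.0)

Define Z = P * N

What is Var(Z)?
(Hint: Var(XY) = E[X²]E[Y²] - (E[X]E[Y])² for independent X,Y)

Var(XY) = E[X²]E[Y²] - (E[X]E[Y])²
E[P] = 3.5, Var(P) = 0.083333333
E[N] = 5.5, Var(N) = 0.75
E[P²] = 0.083333333 + 3.5² = 12.333333
E[N²] = 0.75 + 5.5² = 31
Var(Z) = 12.333333*31 - (3.5*5.5)²
= 382.33333 - 370.5625 = 11.770833

11.770833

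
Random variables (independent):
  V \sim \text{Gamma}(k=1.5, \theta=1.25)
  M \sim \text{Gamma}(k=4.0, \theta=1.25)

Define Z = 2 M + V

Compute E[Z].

E[Z] = 1*E[V] + 2*E[M]
E[V] = 1.875
E[M] = 5
E[Z] = 1*1.875 + 2*5 = 11.875

11.875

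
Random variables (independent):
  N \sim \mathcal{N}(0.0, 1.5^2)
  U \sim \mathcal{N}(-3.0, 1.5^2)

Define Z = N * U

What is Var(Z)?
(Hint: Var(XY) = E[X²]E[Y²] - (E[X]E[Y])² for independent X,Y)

Var(XY) = E[X²]E[Y²] - (E[X]E[Y])²
E[N] = 0, Var(N) = 2.25
E[U] = -3, Var(U) = 2.25
E[N²] = 2.25 + 0² = 2.25
E[U²] = 2.25 + (-3)² = 11.25
Var(Z) = 2.25*11.25 - (0*(-3))²
= 25.3125 - 0 = 25.3125

25.3125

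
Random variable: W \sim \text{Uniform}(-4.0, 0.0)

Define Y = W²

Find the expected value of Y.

E[W²] = Var(W) + (E[W])² = 1.3333333 + 4 = 5.3333333

5.3333333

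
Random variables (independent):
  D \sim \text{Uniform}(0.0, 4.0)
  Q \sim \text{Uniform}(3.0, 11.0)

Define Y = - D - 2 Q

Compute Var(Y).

For independent RVs: Var(aX + bY) = a²Var(X) + b²Var(Y)
Var(D) = 1.3333333
Var(Q) = 5.3333333
Var(Y) = (-1)²*1.3333333 + (-2)²*5.3333333
= 1*1.3333333 + 4*5.3333333 = 22.666667

22.666667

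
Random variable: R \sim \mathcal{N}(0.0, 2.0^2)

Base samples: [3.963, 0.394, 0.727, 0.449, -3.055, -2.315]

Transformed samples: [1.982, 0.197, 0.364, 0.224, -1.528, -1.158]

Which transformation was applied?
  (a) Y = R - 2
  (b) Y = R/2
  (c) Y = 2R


Checking option (b) Y = R/2:
  R = 3.963 -> Y = 1.982 ✓
  R = 0.394 -> Y = 0.197 ✓
  R = 0.727 -> Y = 0.364 ✓
All samples match this transformation.

(b) R/2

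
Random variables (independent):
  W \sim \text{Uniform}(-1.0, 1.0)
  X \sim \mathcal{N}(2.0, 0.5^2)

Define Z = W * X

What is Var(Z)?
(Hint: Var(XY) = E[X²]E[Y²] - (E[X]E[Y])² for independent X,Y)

Var(XY) = E[X²]E[Y²] - (E[X]E[Y])²
E[W] = 0, Var(W) = 0.33333333
E[X] = 2, Var(X) = 0.25
E[W²] = 0.33333333 + 0² = 0.33333333
E[X²] = 0.25 + 2² = 4.25
Var(Z) = 0.33333333*4.25 - (0*2)²
= 1.4166667 - 0 = 1.4166667

1.4166667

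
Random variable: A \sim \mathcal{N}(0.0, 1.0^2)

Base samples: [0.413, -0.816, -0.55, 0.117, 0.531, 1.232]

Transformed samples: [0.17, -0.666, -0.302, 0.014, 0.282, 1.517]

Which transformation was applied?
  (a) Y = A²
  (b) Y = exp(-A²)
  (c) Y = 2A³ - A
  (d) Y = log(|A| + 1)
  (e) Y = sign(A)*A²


Checking option (e) Y = sign(A)*A²:
  A = 0.413 -> Y = 0.17 ✓
  A = -0.816 -> Y = -0.666 ✓
  A = -0.55 -> Y = -0.302 ✓
All samples match this transformation.

(e) sign(A)*A²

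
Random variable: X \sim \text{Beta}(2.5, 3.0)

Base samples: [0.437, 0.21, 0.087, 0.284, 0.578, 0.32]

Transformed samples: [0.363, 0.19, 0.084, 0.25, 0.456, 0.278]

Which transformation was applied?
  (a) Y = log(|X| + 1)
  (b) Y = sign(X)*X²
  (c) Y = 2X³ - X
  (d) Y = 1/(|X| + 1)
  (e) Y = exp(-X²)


Checking option (a) Y = log(|X| + 1):
  X = 0.437 -> Y = 0.363 ✓
  X = 0.21 -> Y = 0.19 ✓
  X = 0.087 -> Y = 0.084 ✓
All samples match this transformation.

(a) log(|X| + 1)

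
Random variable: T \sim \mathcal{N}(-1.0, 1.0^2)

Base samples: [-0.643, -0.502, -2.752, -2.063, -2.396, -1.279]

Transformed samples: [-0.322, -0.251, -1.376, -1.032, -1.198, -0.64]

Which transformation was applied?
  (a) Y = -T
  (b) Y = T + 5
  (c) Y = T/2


Checking option (c) Y = T/2:
  T = -0.643 -> Y = -0.322 ✓
  T = -0.502 -> Y = -0.251 ✓
  T = -2.752 -> Y = -1.376 ✓
All samples match this transformation.

(c) T/2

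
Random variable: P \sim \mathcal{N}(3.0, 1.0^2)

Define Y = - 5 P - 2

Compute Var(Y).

For Y = aP + b: Var(Y) = a² * Var(P)
Var(P) = 1.0^2 = 1
Var(Y) = (-5)² * 1 = 25 * 1 = 25

25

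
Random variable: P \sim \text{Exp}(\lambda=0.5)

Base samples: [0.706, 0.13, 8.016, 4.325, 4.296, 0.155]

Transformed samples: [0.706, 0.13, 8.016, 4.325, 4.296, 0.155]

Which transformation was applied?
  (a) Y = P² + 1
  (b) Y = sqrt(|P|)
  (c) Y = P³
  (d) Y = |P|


Checking option (d) Y = |P|:
  P = 0.706 -> Y = 0.706 ✓
  P = 0.13 -> Y = 0.13 ✓
  P = 8.016 -> Y = 8.016 ✓
All samples match this transformation.

(d) |P|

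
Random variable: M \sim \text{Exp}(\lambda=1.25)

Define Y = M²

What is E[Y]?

Using E[X²] = Var(X) + (E[X])²:
E[M] = 0.8
Var(M) = 1/1.25^2 = 0.64
E[M²] = 0.64 + 0.8² = 0.64 + 0.64 = 1.28

1.28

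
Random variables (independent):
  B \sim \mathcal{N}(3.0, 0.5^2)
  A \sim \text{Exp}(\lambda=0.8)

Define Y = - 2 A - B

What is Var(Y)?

For independent RVs: Var(aX + bY) = a²Var(X) + b²Var(Y)
Var(B) = 0.25
Var(A) = 1.5625
Var(Y) = (-1)²*0.25 + (-2)²*1.5625
= 1*0.25 + 4*1.5625 = 6.5

6.5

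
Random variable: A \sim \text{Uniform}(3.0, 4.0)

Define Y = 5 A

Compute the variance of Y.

For Y = aA + b: Var(Y) = a² * Var(A)
Var(A) = (4 - 3)^2/12 = 0.083333333
Var(Y) = 5² * 0.083333333 = 25 * 0.083333333 = 2.0833333

2.0833333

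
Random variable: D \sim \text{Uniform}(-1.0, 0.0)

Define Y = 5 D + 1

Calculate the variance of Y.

For Y = aD + b: Var(Y) = a² * Var(D)
Var(D) = (0 + 1)^2/12 = 0.083333333
Var(Y) = 5² * 0.083333333 = 25 * 0.083333333 = 2.0833333

2.0833333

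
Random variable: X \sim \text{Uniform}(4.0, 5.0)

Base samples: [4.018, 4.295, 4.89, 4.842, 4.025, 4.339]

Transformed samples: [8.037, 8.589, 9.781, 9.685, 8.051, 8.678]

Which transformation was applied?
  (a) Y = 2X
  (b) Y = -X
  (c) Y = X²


Checking option (a) Y = 2X:
  X = 4.018 -> Y = 8.037 ✓
  X = 4.295 -> Y = 8.589 ✓
  X = 4.89 -> Y = 9.781 ✓
All samples match this transformation.

(a) 2X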